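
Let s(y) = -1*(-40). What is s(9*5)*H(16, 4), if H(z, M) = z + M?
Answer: 800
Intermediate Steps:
s(y) = 40
H(z, M) = M + z
s(9*5)*H(16, 4) = 40*(4 + 16) = 40*20 = 800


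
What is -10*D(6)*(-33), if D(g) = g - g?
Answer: 0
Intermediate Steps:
D(g) = 0
-10*D(6)*(-33) = -10*0*(-33) = 0*(-33) = 0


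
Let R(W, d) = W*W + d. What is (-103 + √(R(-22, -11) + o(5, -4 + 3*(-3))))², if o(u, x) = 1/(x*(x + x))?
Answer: 3745717/338 - 515*√12790/13 ≈ 6601.8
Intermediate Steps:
o(u, x) = 1/(2*x²) (o(u, x) = 1/(x*(2*x)) = 1/(2*x²))
R(W, d) = d + W² (R(W, d) = W² + d = d + W²)
(-103 + √(R(-22, -11) + o(5, -4 + 3*(-3))))² = (-103 + √((-11 + (-22)²) + 1/(2*(-4 + 3*(-3))²)))² = (-103 + √((-11 + 484) + 1/(2*(-4 - 9)²)))² = (-103 + √(473 + (½)/(-13)²))² = (-103 + √(473 + (½)*(1/169)))² = (-103 + √(473 + 1/338))² = (-103 + √(159875/338))² = (-103 + 5*√12790/26)²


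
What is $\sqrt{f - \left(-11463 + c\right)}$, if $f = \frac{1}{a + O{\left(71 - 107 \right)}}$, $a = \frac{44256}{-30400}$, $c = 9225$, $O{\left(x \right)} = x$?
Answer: $\frac{2 \sqrt{708402411933}}{35583} \approx 47.307$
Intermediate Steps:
$a = - \frac{1383}{950}$ ($a = 44256 \left(- \frac{1}{30400}\right) = - \frac{1383}{950} \approx -1.4558$)
$f = - \frac{950}{35583}$ ($f = \frac{1}{- \frac{1383}{950} + \left(71 - 107\right)} = \frac{1}{- \frac{1383}{950} - 36} = \frac{1}{- \frac{35583}{950}} = - \frac{950}{35583} \approx -0.026698$)
$\sqrt{f - \left(-11463 + c\right)} = \sqrt{- \frac{950}{35583} + \left(11463 - 9225\right)} = \sqrt{- \frac{950}{35583} + 2238} = \sqrt{\frac{79633804}{35583}} = \frac{2 \sqrt{708402411933}}{35583}$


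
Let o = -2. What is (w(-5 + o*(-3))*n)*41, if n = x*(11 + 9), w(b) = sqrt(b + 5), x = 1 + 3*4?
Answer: 10660*sqrt(6) ≈ 26112.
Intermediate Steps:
x = 13 (x = 1 + 12 = 13)
w(b) = sqrt(5 + b)
n = 260 (n = 13*(11 + 9) = 13*20 = 260)
(w(-5 + o*(-3))*n)*41 = (sqrt(5 + (-5 - 2*(-3)))*260)*41 = (sqrt(5 + (-5 + 6))*260)*41 = (sqrt(5 + 1)*260)*41 = (sqrt(6)*260)*41 = (260*sqrt(6))*41 = 10660*sqrt(6)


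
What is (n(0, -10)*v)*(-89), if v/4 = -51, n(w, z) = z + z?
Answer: -363120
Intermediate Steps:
n(w, z) = 2*z
v = -204 (v = 4*(-51) = -204)
(n(0, -10)*v)*(-89) = ((2*(-10))*(-204))*(-89) = -20*(-204)*(-89) = 4080*(-89) = -363120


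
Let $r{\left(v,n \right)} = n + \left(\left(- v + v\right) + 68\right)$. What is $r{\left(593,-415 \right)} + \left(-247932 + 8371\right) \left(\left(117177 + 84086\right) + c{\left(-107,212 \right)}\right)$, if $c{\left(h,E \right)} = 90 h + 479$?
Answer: $-46022543179$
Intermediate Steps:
$c{\left(h,E \right)} = 479 + 90 h$
$r{\left(v,n \right)} = 68 + n$ ($r{\left(v,n \right)} = n + \left(0 + 68\right) = n + 68 = 68 + n$)
$r{\left(593,-415 \right)} + \left(-247932 + 8371\right) \left(\left(117177 + 84086\right) + c{\left(-107,212 \right)}\right) = \left(68 - 415\right) + \left(-247932 + 8371\right) \left(\left(117177 + 84086\right) + \left(479 + 90 \left(-107\right)\right)\right) = -347 - 239561 \left(201263 + \left(479 - 9630\right)\right) = -347 - 239561 \left(201263 - 9151\right) = -347 - 46022542832 = -46022543179$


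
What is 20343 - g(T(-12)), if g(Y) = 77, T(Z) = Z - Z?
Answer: 20266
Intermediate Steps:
T(Z) = 0
20343 - g(T(-12)) = 20343 - 1*77 = 20343 - 77 = 20266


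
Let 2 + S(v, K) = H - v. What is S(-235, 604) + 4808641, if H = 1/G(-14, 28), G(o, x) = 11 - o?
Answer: 120221851/25 ≈ 4.8089e+6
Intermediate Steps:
H = 1/25 (H = 1/(11 - 1*(-14)) = 1/(11 + 14) = 1/25 ≈ 0.040000)
S(v, K) = -49/25 - v (S(v, K) = -2 + (1/25 - v) = -49/25 - v)
S(-235, 604) + 4808641 = (-49/25 - 1*(-235)) + 4808641 = (-49/25 + 235) + 4808641 = 5826/25 + 4808641 = 120221851/25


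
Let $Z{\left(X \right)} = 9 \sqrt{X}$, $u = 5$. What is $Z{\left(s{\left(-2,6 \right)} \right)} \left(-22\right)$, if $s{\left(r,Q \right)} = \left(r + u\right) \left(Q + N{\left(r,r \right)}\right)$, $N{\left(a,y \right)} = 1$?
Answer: $- 198 \sqrt{21} \approx -907.35$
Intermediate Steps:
$s{\left(r,Q \right)} = \left(1 + Q\right) \left(5 + r\right)$ ($s{\left(r,Q \right)} = \left(r + 5\right) \left(Q + 1\right) = \left(5 + r\right) \left(1 + Q\right) = \left(1 + Q\right) \left(5 + r\right)$)
$Z{\left(s{\left(-2,6 \right)} \right)} \left(-22\right) = 9 \sqrt{5 - 2 + 5 \cdot 6 + 6 \left(-2\right)} \left(-22\right) = 9 \sqrt{5 - 2 + 30 - 12} \left(-22\right) = 9 \sqrt{21} \left(-22\right) = - 198 \sqrt{21}$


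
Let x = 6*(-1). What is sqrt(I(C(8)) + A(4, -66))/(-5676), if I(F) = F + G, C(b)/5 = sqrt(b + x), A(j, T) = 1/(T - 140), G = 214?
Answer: -sqrt(9081098 + 212180*sqrt(2))/1169256 ≈ -0.0026195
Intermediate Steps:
x = -6
A(j, T) = 1/(-140 + T)
C(b) = 5*sqrt(-6 + b) (C(b) = 5*sqrt(b - 6) = 5*sqrt(-6 + b))
I(F) = 214 + F (I(F) = F + 214 = 214 + F)
sqrt(I(C(8)) + A(4, -66))/(-5676) = sqrt((214 + 5*sqrt(-6 + 8)) + 1/(-140 - 66))/(-5676) = sqrt((214 + 5*sqrt(2)) + 1/(-206))*(-1/5676) = sqrt((214 + 5*sqrt(2)) - 1/206)*(-1/5676) = sqrt(44083/206 + 5*sqrt(2))*(-1/5676) = -sqrt(44083/206 + 5*sqrt(2))/5676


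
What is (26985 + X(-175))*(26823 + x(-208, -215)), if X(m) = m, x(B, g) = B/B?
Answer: 719151440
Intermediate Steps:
x(B, g) = 1
(26985 + X(-175))*(26823 + x(-208, -215)) = (26985 - 175)*(26823 + 1) = 26810*26824 = 719151440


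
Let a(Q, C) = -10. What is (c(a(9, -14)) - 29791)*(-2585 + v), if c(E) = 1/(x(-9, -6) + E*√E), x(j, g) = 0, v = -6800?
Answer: 279588535 - 1877*I*√10/20 ≈ 2.7959e+8 - 296.78*I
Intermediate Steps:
c(E) = E^(-3/2) (c(E) = 1/(0 + E*√E) = 1/(0 + E^(3/2)) = 1/(E^(3/2)) = E^(-3/2))
(c(a(9, -14)) - 29791)*(-2585 + v) = ((-10)^(-3/2) - 29791)*(-2585 - 6800) = (I*√10/100 - 29791)*(-9385) = (-29791 + I*√10/100)*(-9385) = 279588535 - 1877*I*√10/20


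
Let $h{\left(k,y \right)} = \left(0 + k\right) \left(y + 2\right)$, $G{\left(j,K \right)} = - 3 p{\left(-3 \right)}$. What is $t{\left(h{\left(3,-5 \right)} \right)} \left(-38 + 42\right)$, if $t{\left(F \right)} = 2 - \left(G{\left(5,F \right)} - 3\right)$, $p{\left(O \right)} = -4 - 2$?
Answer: $-52$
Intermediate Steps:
$p{\left(O \right)} = -6$ ($p{\left(O \right)} = -4 - 2 = -6$)
$G{\left(j,K \right)} = 18$ ($G{\left(j,K \right)} = \left(-3\right) \left(-6\right) = 18$)
$h{\left(k,y \right)} = k \left(2 + y\right)$
$t{\left(F \right)} = -13$ ($t{\left(F \right)} = 2 - \left(18 - 3\right) = 2 - 15 = -13$)
$t{\left(h{\left(3,-5 \right)} \right)} \left(-38 + 42\right) = - 13 \left(-38 + 42\right) = \left(-13\right) 4 = -52$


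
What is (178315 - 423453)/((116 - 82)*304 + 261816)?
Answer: -122569/136076 ≈ -0.90074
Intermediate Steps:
(178315 - 423453)/((116 - 82)*304 + 261816) = -245138/(34*304 + 261816) = -245138/(10336 + 261816) = -245138/272152 = -245138*1/272152 = -122569/136076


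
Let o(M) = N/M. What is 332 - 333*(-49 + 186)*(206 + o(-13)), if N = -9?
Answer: -122579311/13 ≈ -9.4292e+6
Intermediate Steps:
o(M) = -9/M
332 - 333*(-49 + 186)*(206 + o(-13)) = 332 - 333*(-49 + 186)*(206 - 9/(-13)) = 332 - 45621*(206 - 9*(-1/13)) = 332 - 45621*(206 + 9/13) = 332 - 45621*2687/13 = 332 - 333*368119/13 = 332 - 122583627/13 = -122579311/13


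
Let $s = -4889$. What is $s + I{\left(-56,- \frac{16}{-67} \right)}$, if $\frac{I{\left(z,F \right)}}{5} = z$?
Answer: $-5169$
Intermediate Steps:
$I{\left(z,F \right)} = 5 z$
$s + I{\left(-56,- \frac{16}{-67} \right)} = -4889 + 5 \left(-56\right) = -4889 - 280 = -5169$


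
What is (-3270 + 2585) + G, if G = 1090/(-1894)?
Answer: -649240/947 ≈ -685.58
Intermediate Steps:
G = -545/947 (G = 1090*(-1/1894) = -545/947 ≈ -0.57550)
(-3270 + 2585) + G = (-3270 + 2585) - 545/947 = -685 - 545/947 = -649240/947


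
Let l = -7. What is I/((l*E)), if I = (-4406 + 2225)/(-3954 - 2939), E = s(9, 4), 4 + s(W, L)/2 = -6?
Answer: 2181/965020 ≈ 0.0022601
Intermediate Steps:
s(W, L) = -20 (s(W, L) = -8 + 2*(-6) = -8 - 12 = -20)
E = -20
I = 2181/6893 (I = -2181/(-6893) = -2181*(-1/6893) = 2181/6893 ≈ 0.31641)
I/((l*E)) = 2181/(6893*((-7*(-20)))) = (2181/6893)/140 = (2181/6893)*(1/140) = 2181/965020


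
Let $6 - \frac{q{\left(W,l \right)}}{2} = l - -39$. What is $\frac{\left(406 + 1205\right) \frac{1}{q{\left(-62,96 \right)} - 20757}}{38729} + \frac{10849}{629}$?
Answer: $\frac{981098987944}{56881863235} \approx 17.248$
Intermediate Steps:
$q{\left(W,l \right)} = -66 - 2 l$ ($q{\left(W,l \right)} = 12 - 2 \left(l - -39\right) = 12 - 2 \left(l + 39\right) = 12 - 2 \left(39 + l\right) = 12 - \left(78 + 2 l\right) = -66 - 2 l$)
$\frac{\left(406 + 1205\right) \frac{1}{q{\left(-62,96 \right)} - 20757}}{38729} + \frac{10849}{629} = \frac{\left(406 + 1205\right) \frac{1}{\left(-66 - 192\right) - 20757}}{38729} + \frac{10849}{629} = \frac{1611}{\left(-66 - 192\right) - 20757} \cdot \frac{1}{38729} + 10849 \cdot \frac{1}{629} = \frac{1611}{-258 - 20757} \cdot \frac{1}{38729} + \frac{10849}{629} = \frac{1611}{-21015} \cdot \frac{1}{38729} + \frac{10849}{629} = 1611 \left(- \frac{1}{21015}\right) \frac{1}{38729} + \frac{10849}{629} = \left(- \frac{179}{2335}\right) \frac{1}{38729} + \frac{10849}{629} = - \frac{179}{90432215} + \frac{10849}{629} = \frac{981098987944}{56881863235}$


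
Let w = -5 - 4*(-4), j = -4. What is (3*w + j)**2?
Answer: 841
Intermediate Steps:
w = 11 (w = -5 + 16 = 11)
(3*w + j)**2 = (3*11 - 4)**2 = (33 - 4)**2 = 29**2 = 841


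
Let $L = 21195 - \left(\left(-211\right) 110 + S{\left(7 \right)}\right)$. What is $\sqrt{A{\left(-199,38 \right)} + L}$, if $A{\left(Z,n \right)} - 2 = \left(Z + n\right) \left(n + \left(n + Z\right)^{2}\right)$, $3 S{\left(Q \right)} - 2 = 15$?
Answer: $\frac{i \sqrt{37214979}}{3} \approx 2033.5 i$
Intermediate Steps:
$S{\left(Q \right)} = \frac{17}{3}$ ($S{\left(Q \right)} = \frac{2}{3} + \frac{1}{3} \cdot 15 = \frac{2}{3} + 5 = \frac{17}{3}$)
$A{\left(Z,n \right)} = 2 + \left(Z + n\right) \left(n + \left(Z + n\right)^{2}\right)$ ($A{\left(Z,n \right)} = 2 + \left(Z + n\right) \left(n + \left(n + Z\right)^{2}\right) = 2 + \left(Z + n\right) \left(n + \left(Z + n\right)^{2}\right)$)
$L = \frac{133198}{3}$ ($L = 21195 - \left(\left(-211\right) 110 + \frac{17}{3}\right) = 21195 - \left(-23210 + \frac{17}{3}\right) = 21195 - - \frac{69613}{3} = 21195 + \frac{69613}{3} = \frac{133198}{3} \approx 44399.0$)
$\sqrt{A{\left(-199,38 \right)} + L} = \sqrt{\left(2 + 38^{2} - 7562 - 199 \left(-199 + 38\right)^{2} + 38 \left(-199 + 38\right)^{2}\right) + \frac{133198}{3}} = \sqrt{\left(2 + 1444 - 7562 - 199 \left(-161\right)^{2} + 38 \left(-161\right)^{2}\right) + \frac{133198}{3}} = \sqrt{\left(2 + 1444 - 7562 - 5158279 + 38 \cdot 25921\right) + \frac{133198}{3}} = \sqrt{\left(2 + 1444 - 7562 - 5158279 + 984998\right) + \frac{133198}{3}} = \sqrt{-4179397 + \frac{133198}{3}} = \sqrt{- \frac{12404993}{3}} = \frac{i \sqrt{37214979}}{3}$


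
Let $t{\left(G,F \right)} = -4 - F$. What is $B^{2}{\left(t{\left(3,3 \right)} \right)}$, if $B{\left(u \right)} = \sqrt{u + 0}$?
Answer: $-7$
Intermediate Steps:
$B{\left(u \right)} = \sqrt{u}$
$B^{2}{\left(t{\left(3,3 \right)} \right)} = \left(\sqrt{-4 - 3}\right)^{2} = \left(\sqrt{-7}\right)^{2} = \left(i \sqrt{7}\right)^{2} = -7$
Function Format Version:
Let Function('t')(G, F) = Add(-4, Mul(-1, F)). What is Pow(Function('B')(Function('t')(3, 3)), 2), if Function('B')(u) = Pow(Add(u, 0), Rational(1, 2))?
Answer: -7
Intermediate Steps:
Function('B')(u) = Pow(u, Rational(1, 2))
Pow(Function('B')(Function('t')(3, 3)), 2) = Pow(Pow(Add(-4, Mul(-1, 3)), Rational(1, 2)), 2) = Pow(Pow(Add(-4, -3), Rational(1, 2)), 2) = Pow(Pow(-7, Rational(1, 2)), 2) = Pow(Mul(I, Pow(7, Rational(1, 2))), 2) = -7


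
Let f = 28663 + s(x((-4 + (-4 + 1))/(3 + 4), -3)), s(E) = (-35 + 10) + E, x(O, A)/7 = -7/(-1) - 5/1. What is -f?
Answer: -28652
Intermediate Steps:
x(O, A) = 14 (x(O, A) = 7*(-7/(-1) - 5/1) = 7*(-7*(-1) - 5*1) = 7*(7 - 5) = 7*2 = 14)
s(E) = -25 + E
f = 28652 (f = 28663 + (-25 + 14) = 28663 - 11 = 28652)
-f = -1*28652 = -28652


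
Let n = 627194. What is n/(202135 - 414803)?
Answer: -313597/106334 ≈ -2.9492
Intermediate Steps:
n/(202135 - 414803) = 627194/(202135 - 414803) = 627194/(-212668) = 627194*(-1/212668) = -313597/106334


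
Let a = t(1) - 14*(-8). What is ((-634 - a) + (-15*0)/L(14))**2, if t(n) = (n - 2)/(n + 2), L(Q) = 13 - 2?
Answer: 5004169/9 ≈ 5.5602e+5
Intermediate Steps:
L(Q) = 11
t(n) = (-2 + n)/(2 + n)
a = 335/3 (a = (-2 + 1)/(2 + 1) - 14*(-8) = -1/3 + 112 = 335/3 ≈ 111.67)
((-634 - a) + (-15*0)/L(14))**2 = ((-634 - 1*335/3) - 15*0/11)**2 = ((-634 - 335/3) + 0*(1/11))**2 = (-2237/3 + 0)**2 = (-2237/3)**2 = 5004169/9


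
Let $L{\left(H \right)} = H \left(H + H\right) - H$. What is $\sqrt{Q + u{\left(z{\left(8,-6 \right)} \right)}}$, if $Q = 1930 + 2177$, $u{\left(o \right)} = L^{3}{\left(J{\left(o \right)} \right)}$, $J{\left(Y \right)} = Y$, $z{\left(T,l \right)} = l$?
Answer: $\sqrt{478659} \approx 691.85$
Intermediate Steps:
$L{\left(H \right)} = - H + 2 H^{2}$ ($L{\left(H \right)} = H 2 H - H = 2 H^{2} - H = - H + 2 H^{2}$)
$u{\left(o \right)} = o^{3} \left(-1 + 2 o\right)^{3}$ ($u{\left(o \right)} = \left(o \left(-1 + 2 o\right)\right)^{3} = o^{3} \left(-1 + 2 o\right)^{3}$)
$Q = 4107$
$\sqrt{Q + u{\left(z{\left(8,-6 \right)} \right)}} = \sqrt{4107 + \left(-6\right)^{3} \left(-1 + 2 \left(-6\right)\right)^{3}} = \sqrt{4107 - 216 \left(-1 - 12\right)^{3}} = \sqrt{4107 - 216 \left(-13\right)^{3}} = \sqrt{4107 - -474552} = \sqrt{4107 + 474552} = \sqrt{478659}$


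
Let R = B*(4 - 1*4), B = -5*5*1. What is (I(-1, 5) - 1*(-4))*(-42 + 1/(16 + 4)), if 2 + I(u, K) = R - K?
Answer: 2517/20 ≈ 125.85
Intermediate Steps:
B = -25 (B = -25*1 = -25)
R = 0 (R = -25*(4 - 1*4) = -25*(4 - 4) = -25*0 = 0)
I(u, K) = -2 - K (I(u, K) = -2 + (0 - K) = -2 - K)
(I(-1, 5) - 1*(-4))*(-42 + 1/(16 + 4)) = ((-2 - 1*5) - 1*(-4))*(-42 + 1/(16 + 4)) = ((-2 - 5) + 4)*(-42 + 1/20) = (-7 + 4)*(-42 + 1/20) = -3*(-839/20) = 2517/20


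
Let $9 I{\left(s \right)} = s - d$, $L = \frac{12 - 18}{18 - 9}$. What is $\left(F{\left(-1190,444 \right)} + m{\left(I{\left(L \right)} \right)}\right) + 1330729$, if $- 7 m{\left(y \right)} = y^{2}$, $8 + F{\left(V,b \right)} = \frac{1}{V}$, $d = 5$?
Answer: $\frac{1154413724851}{867510} \approx 1.3307 \cdot 10^{6}$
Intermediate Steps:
$L = - \frac{2}{3}$ ($L = - \frac{6}{9} = \left(-6\right) \frac{1}{9} = - \frac{2}{3} \approx -0.66667$)
$F{\left(V,b \right)} = -8 + \frac{1}{V}$
$I{\left(s \right)} = - \frac{5}{9} + \frac{s}{9}$ ($I{\left(s \right)} = \frac{s - 5}{9} = \frac{-5 + s}{9} = - \frac{5}{9} + \frac{s}{9}$)
$m{\left(y \right)} = - \frac{y^{2}}{7}$
$\left(F{\left(-1190,444 \right)} + m{\left(I{\left(L \right)} \right)}\right) + 1330729 = \left(\left(-8 + \frac{1}{-1190}\right) - \frac{\left(- \frac{5}{9} + \frac{1}{9} \left(- \frac{2}{3}\right)\right)^{2}}{7}\right) + 1330729 = \left(\left(-8 - \frac{1}{1190}\right) - \frac{\left(- \frac{5}{9} - \frac{2}{27}\right)^{2}}{7}\right) + 1330729 = \left(- \frac{9521}{1190} - \frac{\left(- \frac{17}{27}\right)^{2}}{7}\right) + 1330729 = \left(- \frac{9521}{1190} - \frac{289}{5103}\right) + 1330729 = - \frac{6989939}{867510} + 1330729 = \frac{1154413724851}{867510}$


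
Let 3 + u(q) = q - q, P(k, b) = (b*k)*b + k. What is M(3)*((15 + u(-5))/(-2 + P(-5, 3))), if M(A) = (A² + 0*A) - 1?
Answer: -24/13 ≈ -1.8462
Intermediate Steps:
P(k, b) = k + k*b² (P(k, b) = k*b² + k = k + k*b²)
u(q) = -3 (u(q) = -3 + (q - q) = -3 + 0 = -3)
M(A) = -1 + A² (M(A) = (A² + 0) - 1 = A² - 1 = -1 + A²)
M(3)*((15 + u(-5))/(-2 + P(-5, 3))) = (-1 + 3²)*((15 - 3)/(-2 - 5*(1 + 3²))) = (-1 + 9)*(12/(-2 - 5*(1 + 9))) = 8*(12/(-2 - 5*10)) = 8*(12/(-2 - 50)) = 8*(12/(-52)) = 8*(12*(-1/52)) = 8*(-3/13) = -24/13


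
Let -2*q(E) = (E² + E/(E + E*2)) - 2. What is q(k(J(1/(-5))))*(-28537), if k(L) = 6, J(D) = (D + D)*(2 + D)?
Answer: 2939311/6 ≈ 4.8989e+5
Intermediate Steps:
J(D) = 2*D*(2 + D) (J(D) = (2*D)*(2 + D) = 2*D*(2 + D))
q(E) = ⅚ - E²/2 (q(E) = -((E² + E/(E + E*2)) - 2)/2 = -((E² + E/(E + 2*E)) - 2)/2 = -((E² + E/((3*E))) - 2)/2 = -((E² + (1/(3*E))*E) - 2)/2 = -((E² + ⅓) - 2)/2 = -((⅓ + E²) - 2)/2 = -(-5/3 + E²)/2 = ⅚ - E²/2)
q(k(J(1/(-5))))*(-28537) = (⅚ - ½*6²)*(-28537) = (⅚ - ½*36)*(-28537) = (⅚ - 18)*(-28537) = -103/6*(-28537) = 2939311/6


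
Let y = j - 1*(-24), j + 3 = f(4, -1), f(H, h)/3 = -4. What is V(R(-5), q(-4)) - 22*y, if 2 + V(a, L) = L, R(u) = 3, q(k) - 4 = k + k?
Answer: -204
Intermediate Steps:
f(H, h) = -12 (f(H, h) = 3*(-4) = -12)
q(k) = 4 + 2*k (q(k) = 4 + (k + k) = 4 + 2*k)
j = -15 (j = -3 - 12 = -15)
y = 9 (y = -15 - 1*(-24) = -15 + 24 = 9)
V(a, L) = -2 + L
V(R(-5), q(-4)) - 22*y = (-2 + (4 + 2*(-4))) - 22*9 = (-2 + (4 - 8)) - 198 = (-2 - 4) - 198 = -6 - 198 = -204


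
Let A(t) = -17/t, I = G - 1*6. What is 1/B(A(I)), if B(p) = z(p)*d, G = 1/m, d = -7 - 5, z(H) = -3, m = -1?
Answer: 1/36 ≈ 0.027778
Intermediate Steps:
d = -12
G = -1 (G = 1/(-1) = -1)
I = -7 (I = -1 - 1*6 = -1 - 6 = -7)
B(p) = 36 (B(p) = -3*(-12) = 36)
1/B(A(I)) = 1/36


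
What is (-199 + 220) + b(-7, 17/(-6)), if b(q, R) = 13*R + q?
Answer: -137/6 ≈ -22.833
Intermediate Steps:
b(q, R) = q + 13*R
(-199 + 220) + b(-7, 17/(-6)) = (-199 + 220) + (-7 + 13*(17/(-6))) = 21 + (-7 + 13*(17*(-⅙))) = 21 + (-7 + 13*(-17/6)) = 21 + (-7 - 221/6) = 21 - 263/6 = -137/6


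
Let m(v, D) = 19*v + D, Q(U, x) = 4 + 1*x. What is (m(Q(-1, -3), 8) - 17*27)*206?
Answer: -88992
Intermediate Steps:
Q(U, x) = 4 + x
m(v, D) = D + 19*v
(m(Q(-1, -3), 8) - 17*27)*206 = ((8 + 19*(4 - 3)) - 17*27)*206 = ((8 + 19*1) - 459)*206 = ((8 + 19) - 459)*206 = (27 - 459)*206 = -432*206 = -88992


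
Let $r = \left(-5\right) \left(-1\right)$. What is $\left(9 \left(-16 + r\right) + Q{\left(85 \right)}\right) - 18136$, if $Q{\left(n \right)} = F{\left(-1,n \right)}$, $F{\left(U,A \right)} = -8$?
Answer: $-18243$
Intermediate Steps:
$Q{\left(n \right)} = -8$
$r = 5$
$\left(9 \left(-16 + r\right) + Q{\left(85 \right)}\right) - 18136 = \left(9 \left(-16 + 5\right) - 8\right) - 18136 = \left(9 \left(-11\right) - 8\right) - 18136 = \left(-99 - 8\right) - 18136 = -107 - 18136 = -18243$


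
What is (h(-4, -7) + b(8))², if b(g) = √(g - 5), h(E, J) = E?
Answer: (4 - √3)² ≈ 5.1436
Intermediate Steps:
b(g) = √(-5 + g)
(h(-4, -7) + b(8))² = (-4 + √(-5 + 8))² = (-4 + √3)²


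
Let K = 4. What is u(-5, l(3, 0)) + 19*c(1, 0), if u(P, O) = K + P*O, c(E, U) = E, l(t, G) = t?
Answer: 8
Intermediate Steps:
u(P, O) = 4 + O*P (u(P, O) = 4 + P*O = 4 + O*P)
u(-5, l(3, 0)) + 19*c(1, 0) = (4 + 3*(-5)) + 19*1 = (4 - 15) + 19 = -11 + 19 = 8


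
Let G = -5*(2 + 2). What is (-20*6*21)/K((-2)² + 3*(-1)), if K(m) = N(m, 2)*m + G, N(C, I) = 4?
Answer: 315/2 ≈ 157.50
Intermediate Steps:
G = -20 (G = -5*4 = -20)
K(m) = -20 + 4*m (K(m) = 4*m - 20 = -20 + 4*m)
(-20*6*21)/K((-2)² + 3*(-1)) = (-20*6*21)/(-20 + 4*((-2)² + 3*(-1))) = (-120*21)/(-20 + 4*(4 - 3)) = -2520/(-20 + 4*1) = -2520/(-20 + 4) = -2520/(-16) = -2520*(-1/16) = 315/2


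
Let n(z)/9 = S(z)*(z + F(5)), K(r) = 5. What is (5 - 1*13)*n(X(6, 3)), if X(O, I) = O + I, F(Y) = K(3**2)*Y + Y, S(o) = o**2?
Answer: -227448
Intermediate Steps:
F(Y) = 6*Y (F(Y) = 5*Y + Y = 6*Y)
X(O, I) = I + O
n(z) = 9*z**2*(30 + z) (n(z) = 9*(z**2*(z + 6*5)) = 9*(z**2*(z + 30)) = 9*(z**2*(30 + z)) = 9*z**2*(30 + z))
(5 - 1*13)*n(X(6, 3)) = (5 - 1*13)*(9*(3 + 6)**2*(30 + (3 + 6))) = (5 - 13)*(9*9**2*(30 + 9)) = -72*81*39 = -8*28431 = -227448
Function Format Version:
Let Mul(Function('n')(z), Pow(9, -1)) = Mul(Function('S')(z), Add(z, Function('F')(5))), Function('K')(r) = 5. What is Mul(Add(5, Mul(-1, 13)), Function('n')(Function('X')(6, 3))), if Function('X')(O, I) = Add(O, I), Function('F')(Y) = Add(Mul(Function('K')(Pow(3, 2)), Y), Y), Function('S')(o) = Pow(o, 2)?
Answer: -227448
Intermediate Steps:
Function('F')(Y) = Mul(6, Y) (Function('F')(Y) = Add(Mul(5, Y), Y) = Mul(6, Y))
Function('X')(O, I) = Add(I, O)
Function('n')(z) = Mul(9, Pow(z, 2), Add(30, z)) (Function('n')(z) = Mul(9, Mul(Pow(z, 2), Add(z, Mul(6, 5)))) = Mul(9, Mul(Pow(z, 2), Add(z, 30))) = Mul(9, Mul(Pow(z, 2), Add(30, z))) = Mul(9, Pow(z, 2), Add(30, z)))
Mul(Add(5, Mul(-1, 13)), Function('n')(Function('X')(6, 3))) = Mul(Add(5, Mul(-1, 13)), Mul(9, Pow(Add(3, 6), 2), Add(30, Add(3, 6)))) = Mul(Add(5, -13), Mul(9, Pow(9, 2), Add(30, 9))) = Mul(-8, Mul(9, 81, 39)) = Mul(-8, 28431) = -227448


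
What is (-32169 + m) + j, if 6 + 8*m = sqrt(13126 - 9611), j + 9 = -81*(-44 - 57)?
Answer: -95991/4 + sqrt(3515)/8 ≈ -23990.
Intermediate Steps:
j = 8172 (j = -9 - 81*(-44 - 57) = -9 - 81*(-101) = -9 + 8181 = 8172)
m = -3/4 + sqrt(3515)/8 (m = -3/4 + sqrt(13126 - 9611)/8 = -3/4 + sqrt(3515)/8 ≈ 6.6609)
(-32169 + m) + j = (-32169 + (-3/4 + sqrt(3515)/8)) + 8172 = (-128679/4 + sqrt(3515)/8) + 8172 = -95991/4 + sqrt(3515)/8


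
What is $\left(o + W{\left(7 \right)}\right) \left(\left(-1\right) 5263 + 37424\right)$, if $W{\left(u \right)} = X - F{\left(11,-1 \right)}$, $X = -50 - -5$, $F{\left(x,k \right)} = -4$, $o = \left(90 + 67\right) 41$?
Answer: $205701756$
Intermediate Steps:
$o = 6437$ ($o = 157 \cdot 41 = 6437$)
$X = -45$ ($X = -50 + 5 = -45$)
$W{\left(u \right)} = -41$ ($W{\left(u \right)} = -45 - -4 = -45 + 4 = -41$)
$\left(o + W{\left(7 \right)}\right) \left(\left(-1\right) 5263 + 37424\right) = \left(6437 - 41\right) \left(\left(-1\right) 5263 + 37424\right) = 6396 \left(-5263 + 37424\right) = 6396 \cdot 32161 = 205701756$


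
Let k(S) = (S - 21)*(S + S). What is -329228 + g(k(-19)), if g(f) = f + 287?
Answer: -327421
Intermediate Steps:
k(S) = 2*S*(-21 + S) (k(S) = (-21 + S)*(2*S) = 2*S*(-21 + S))
g(f) = 287 + f
-329228 + g(k(-19)) = -329228 + (287 + 2*(-19)*(-21 - 19)) = -329228 + (287 + 2*(-19)*(-40)) = -329228 + (287 + 1520) = -329228 + 1807 = -327421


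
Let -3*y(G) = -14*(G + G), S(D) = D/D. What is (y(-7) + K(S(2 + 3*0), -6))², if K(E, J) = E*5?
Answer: 32761/9 ≈ 3640.1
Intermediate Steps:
S(D) = 1
y(G) = 28*G/3 (y(G) = -(-14)*(G + G)/3 = -(-14)*2*G/3 = -(-28)*G/3 = 28*G/3)
K(E, J) = 5*E
(y(-7) + K(S(2 + 3*0), -6))² = ((28/3)*(-7) + 5*1)² = (-196/3 + 5)² = (-181/3)² = 32761/9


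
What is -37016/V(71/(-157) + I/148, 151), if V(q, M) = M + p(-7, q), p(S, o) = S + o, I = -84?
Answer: -53756486/207643 ≈ -258.89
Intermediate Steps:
V(q, M) = -7 + M + q (V(q, M) = M + (-7 + q) = -7 + M + q)
-37016/V(71/(-157) + I/148, 151) = -37016/(-7 + 151 + (71/(-157) - 84/148)) = -37016/(-7 + 151 + (71*(-1/157) - 84*1/148)) = -37016/(-7 + 151 + (-71/157 - 21/37)) = -37016/(-7 + 151 - 5924/5809) = -37016/830572/5809 = -37016*5809/830572 = -53756486/207643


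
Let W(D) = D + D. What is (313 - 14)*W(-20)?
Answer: -11960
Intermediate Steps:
W(D) = 2*D
(313 - 14)*W(-20) = (313 - 14)*(2*(-20)) = 299*(-40) = -11960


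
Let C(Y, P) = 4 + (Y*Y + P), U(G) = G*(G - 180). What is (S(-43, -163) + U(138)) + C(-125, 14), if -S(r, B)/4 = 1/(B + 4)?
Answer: 1565677/159 ≈ 9847.0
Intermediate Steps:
S(r, B) = -4/(4 + B) (S(r, B) = -4/(B + 4) = -4/(4 + B))
U(G) = G*(-180 + G)
C(Y, P) = 4 + P + Y² (C(Y, P) = 4 + (Y² + P) = 4 + (P + Y²) = 4 + P + Y²)
(S(-43, -163) + U(138)) + C(-125, 14) = (-4/(4 - 163) + 138*(-180 + 138)) + (4 + 14 + (-125)²) = (-4/(-159) + 138*(-42)) + (4 + 14 + 15625) = (-4*(-1/159) - 5796) + 15643 = (4/159 - 5796) + 15643 = -921560/159 + 15643 = 1565677/159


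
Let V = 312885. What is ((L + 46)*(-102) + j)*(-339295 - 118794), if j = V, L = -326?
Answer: -156412198605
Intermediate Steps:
j = 312885
((L + 46)*(-102) + j)*(-339295 - 118794) = ((-326 + 46)*(-102) + 312885)*(-339295 - 118794) = (-280*(-102) + 312885)*(-458089) = (28560 + 312885)*(-458089) = 341445*(-458089) = -156412198605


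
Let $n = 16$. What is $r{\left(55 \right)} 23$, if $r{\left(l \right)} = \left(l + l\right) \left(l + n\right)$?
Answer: $179630$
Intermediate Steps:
$r{\left(l \right)} = 2 l \left(16 + l\right)$ ($r{\left(l \right)} = \left(l + l\right) \left(l + 16\right) = 2 l \left(16 + l\right)$)
$r{\left(55 \right)} 23 = 2 \cdot 55 \left(16 + 55\right) 23 = 2 \cdot 55 \cdot 71 \cdot 23 = 7810 \cdot 23 = 179630$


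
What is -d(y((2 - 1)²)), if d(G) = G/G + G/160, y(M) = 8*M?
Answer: -21/20 ≈ -1.0500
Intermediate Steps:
d(G) = 1 + G/160 (d(G) = 1 + G*(1/160) = 1 + G/160)
-d(y((2 - 1)²)) = -(1 + (8*(2 - 1)²)/160) = -(1 + (8*1²)/160) = -(1 + (8*1)/160) = -(1 + (1/160)*8) = -(1 + 1/20) = -1*21/20 = -21/20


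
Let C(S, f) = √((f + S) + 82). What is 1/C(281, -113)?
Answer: √10/50 ≈ 0.063246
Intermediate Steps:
C(S, f) = √(82 + S + f) (C(S, f) = √((S + f) + 82) = √(82 + S + f))
1/C(281, -113) = 1/(√(82 + 281 - 113)) = 1/(√250) = 1/(5*√10) = √10/50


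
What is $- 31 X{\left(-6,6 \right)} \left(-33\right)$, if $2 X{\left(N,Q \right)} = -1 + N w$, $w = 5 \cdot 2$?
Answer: $- \frac{62403}{2} \approx -31202.0$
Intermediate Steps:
$w = 10$
$X{\left(N,Q \right)} = - \frac{1}{2} + 5 N$ ($X{\left(N,Q \right)} = \frac{-1 + N 10}{2} = \frac{-1 + 10 N}{2} = - \frac{1}{2} + 5 N$)
$- 31 X{\left(-6,6 \right)} \left(-33\right) = - 31 \left(- \frac{1}{2} + 5 \left(-6\right)\right) \left(-33\right) = - 31 \left(- \frac{1}{2} - 30\right) \left(-33\right) = \left(-31\right) \left(- \frac{61}{2}\right) \left(-33\right) = \frac{1891}{2} \left(-33\right) = - \frac{62403}{2}$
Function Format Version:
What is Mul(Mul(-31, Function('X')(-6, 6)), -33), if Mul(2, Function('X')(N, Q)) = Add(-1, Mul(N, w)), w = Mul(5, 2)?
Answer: Rational(-62403, 2) ≈ -31202.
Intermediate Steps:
w = 10
Function('X')(N, Q) = Add(Rational(-1, 2), Mul(5, N)) (Function('X')(N, Q) = Mul(Rational(1, 2), Add(-1, Mul(N, 10))) = Mul(Rational(1, 2), Add(-1, Mul(10, N))) = Add(Rational(-1, 2), Mul(5, N)))
Mul(Mul(-31, Function('X')(-6, 6)), -33) = Mul(Mul(-31, Add(Rational(-1, 2), Mul(5, -6))), -33) = Mul(Mul(-31, Add(Rational(-1, 2), -30)), -33) = Mul(Mul(-31, Rational(-61, 2)), -33) = Mul(Rational(1891, 2), -33) = Rational(-62403, 2)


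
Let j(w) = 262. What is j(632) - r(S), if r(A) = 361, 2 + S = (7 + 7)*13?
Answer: -99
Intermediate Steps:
S = 180 (S = -2 + (7 + 7)*13 = -2 + 14*13 = -2 + 182 = 180)
j(632) - r(S) = 262 - 1*361 = 262 - 361 = -99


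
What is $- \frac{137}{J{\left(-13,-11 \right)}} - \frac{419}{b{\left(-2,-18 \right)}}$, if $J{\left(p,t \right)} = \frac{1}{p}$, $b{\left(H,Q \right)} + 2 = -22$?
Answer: $\frac{43163}{24} \approx 1798.5$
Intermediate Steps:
$b{\left(H,Q \right)} = -24$ ($b{\left(H,Q \right)} = -2 - 22 = -24$)
$- \frac{137}{J{\left(-13,-11 \right)}} - \frac{419}{b{\left(-2,-18 \right)}} = - \frac{137}{\frac{1}{-13}} - \frac{419}{-24} = - \frac{137}{- \frac{1}{13}} - - \frac{419}{24} = \left(-137\right) \left(-13\right) + \frac{419}{24} = 1781 + \frac{419}{24} = \frac{43163}{24}$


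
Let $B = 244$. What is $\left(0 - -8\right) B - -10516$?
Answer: $12468$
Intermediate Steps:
$\left(0 - -8\right) B - -10516 = \left(0 - -8\right) 244 - -10516 = \left(0 + 8\right) 244 + 10516 = 8 \cdot 244 + 10516 = 1952 + 10516 = 12468$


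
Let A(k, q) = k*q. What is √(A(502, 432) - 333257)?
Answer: I*√116393 ≈ 341.16*I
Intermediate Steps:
√(A(502, 432) - 333257) = √(502*432 - 333257) = √(216864 - 333257) = √(-116393) = I*√116393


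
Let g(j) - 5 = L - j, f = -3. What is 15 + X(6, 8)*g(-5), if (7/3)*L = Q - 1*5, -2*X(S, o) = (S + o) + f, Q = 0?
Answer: -395/14 ≈ -28.214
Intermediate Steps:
X(S, o) = 3/2 - S/2 - o/2 (X(S, o) = -((S + o) - 3)/2 = -(-3 + S + o)/2 = 3/2 - S/2 - o/2)
L = -15/7 (L = 3*(0 - 1*5)/7 = 3*(0 - 5)/7 = (3/7)*(-5) = -15/7 ≈ -2.1429)
g(j) = 20/7 - j (g(j) = 5 + (-15/7 - j) = 20/7 - j)
15 + X(6, 8)*g(-5) = 15 + (3/2 - ½*6 - ½*8)*(20/7 - 1*(-5)) = 15 + (3/2 - 3 - 4)*(20/7 + 5) = 15 - 11/2*55/7 = 15 - 605/14 = -395/14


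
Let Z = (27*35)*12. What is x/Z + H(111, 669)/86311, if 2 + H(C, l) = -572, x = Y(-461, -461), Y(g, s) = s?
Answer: -46298531/978766740 ≈ -0.047303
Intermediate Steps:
x = -461
H(C, l) = -574 (H(C, l) = -2 - 572 = -574)
Z = 11340 (Z = 945*12 = 11340)
x/Z + H(111, 669)/86311 = -461/11340 - 574/86311 = -46298531/978766740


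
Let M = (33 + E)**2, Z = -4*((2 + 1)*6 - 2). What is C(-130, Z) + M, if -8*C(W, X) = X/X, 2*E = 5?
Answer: 10081/8 ≈ 1260.1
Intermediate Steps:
E = 5/2 (E = (1/2)*5 = 5/2 ≈ 2.5000)
Z = -64 (Z = -4*(3*6 - 2) = -4*(18 - 2) = -4*16 = -64)
M = 5041/4 (M = (33 + 5/2)**2 = (71/2)**2 = 5041/4 ≈ 1260.3)
C(W, X) = -1/8 (C(W, X) = -X/(8*X) = -1/8*1 = -1/8)
C(-130, Z) + M = -1/8 + 5041/4 = 10081/8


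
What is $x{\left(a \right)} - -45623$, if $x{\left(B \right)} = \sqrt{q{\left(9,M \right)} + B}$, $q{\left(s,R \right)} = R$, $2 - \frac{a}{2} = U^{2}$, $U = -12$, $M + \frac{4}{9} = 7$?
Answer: $45623 + \frac{i \sqrt{2497}}{3} \approx 45623.0 + 16.657 i$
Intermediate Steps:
$M = \frac{59}{9}$ ($M = - \frac{4}{9} + 7 = \frac{59}{9} \approx 6.5556$)
$a = -284$ ($a = 4 - 2 \left(-12\right)^{2} = 4 - 288 = -284$)
$x{\left(B \right)} = \sqrt{\frac{59}{9} + B}$
$x{\left(a \right)} - -45623 = \frac{\sqrt{59 + 9 \left(-284\right)}}{3} - -45623 = \frac{\sqrt{59 - 2556}}{3} + 45623 = \frac{\sqrt{-2497}}{3} + 45623 = \frac{i \sqrt{2497}}{3} + 45623 = 45623 + \frac{i \sqrt{2497}}{3}$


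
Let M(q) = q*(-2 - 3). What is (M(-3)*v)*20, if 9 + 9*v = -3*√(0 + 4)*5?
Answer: -1300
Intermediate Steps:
M(q) = -5*q (M(q) = q*(-5) = -5*q)
v = -13/3 (v = -1 + (-3*√(0 + 4)*5)/9 = -1 + (-3*√4*5)/9 = -1 + (-3*2*5)/9 = -1 + (-6*5)/9 = -1 + (⅑)*(-30) = -1 - 10/3 = -13/3 ≈ -4.3333)
(M(-3)*v)*20 = (-5*(-3)*(-13/3))*20 = (15*(-13/3))*20 = -65*20 = -1300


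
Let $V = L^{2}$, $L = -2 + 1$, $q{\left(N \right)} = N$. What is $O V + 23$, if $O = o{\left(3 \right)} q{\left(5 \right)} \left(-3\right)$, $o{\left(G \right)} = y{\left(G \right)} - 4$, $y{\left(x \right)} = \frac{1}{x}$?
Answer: $78$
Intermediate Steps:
$L = -1$
$o{\left(G \right)} = -4 + \frac{1}{G}$ ($o{\left(G \right)} = \frac{1}{G} - 4 = -4 + \frac{1}{G}$)
$O = 55$ ($O = \left(-4 + \frac{1}{3}\right) 5 \left(-3\right) = \left(-4 + \frac{1}{3}\right) \left(-15\right) = \left(- \frac{11}{3}\right) \left(-15\right) = 55$)
$V = 1$ ($V = \left(-1\right)^{2} = 1$)
$O V + 23 = 55 \cdot 1 + 23 = 55 + 23 = 78$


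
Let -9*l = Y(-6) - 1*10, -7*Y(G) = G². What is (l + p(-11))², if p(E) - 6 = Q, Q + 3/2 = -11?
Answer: 368449/15876 ≈ 23.208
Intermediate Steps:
Y(G) = -G²/7
Q = -25/2 (Q = -3/2 - 11 = -25/2 ≈ -12.500)
l = 106/63 (l = -(-⅐*(-6)² - 1*10)/9 = -(-⅐*36 - 10)/9 = -(-36/7 - 10)/9 = -⅑*(-106/7) = 106/63 ≈ 1.6825)
p(E) = -13/2 (p(E) = 6 - 25/2 = -13/2)
(l + p(-11))² = (106/63 - 13/2)² = (-607/126)² = 368449/15876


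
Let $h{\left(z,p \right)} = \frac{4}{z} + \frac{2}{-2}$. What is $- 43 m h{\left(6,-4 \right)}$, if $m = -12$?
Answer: $-172$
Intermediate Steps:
$h{\left(z,p \right)} = -1 + \frac{4}{z}$ ($h{\left(z,p \right)} = \frac{4}{z} + 2 \left(- \frac{1}{2}\right) = \frac{4}{z} - 1 = -1 + \frac{4}{z}$)
$- 43 m h{\left(6,-4 \right)} = \left(-43\right) \left(-12\right) \frac{4 - 6}{6} = 516 \frac{4 - 6}{6} = 516 \cdot \frac{1}{6} \left(-2\right) = 516 \left(- \frac{1}{3}\right) = -172$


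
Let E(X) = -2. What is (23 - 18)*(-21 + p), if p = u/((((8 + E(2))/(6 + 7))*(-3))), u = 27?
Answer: -405/2 ≈ -202.50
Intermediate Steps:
p = -39/2 (p = 27/((((8 - 2)/(6 + 7))*(-3))) = 27/(((6/13)*(-3))) = 27/(-18/13) = 27*(-13/18) = -39/2 ≈ -19.500)
(23 - 18)*(-21 + p) = (23 - 18)*(-21 - 39/2) = 5*(-81/2) = -405/2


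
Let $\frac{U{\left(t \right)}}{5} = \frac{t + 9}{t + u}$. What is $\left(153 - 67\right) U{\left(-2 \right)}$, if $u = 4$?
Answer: $1505$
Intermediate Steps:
$U{\left(t \right)} = \frac{5 \left(9 + t\right)}{4 + t}$ ($U{\left(t \right)} = 5 \frac{t + 9}{t + 4} = 5 \frac{9 + t}{4 + t} = \frac{5 \left(9 + t\right)}{4 + t}$)
$\left(153 - 67\right) U{\left(-2 \right)} = \left(153 - 67\right) \frac{5 \left(9 - 2\right)}{4 - 2} = 86 \cdot 5 \cdot \frac{1}{2} \cdot 7 = 86 \cdot \frac{35}{2} = 1505$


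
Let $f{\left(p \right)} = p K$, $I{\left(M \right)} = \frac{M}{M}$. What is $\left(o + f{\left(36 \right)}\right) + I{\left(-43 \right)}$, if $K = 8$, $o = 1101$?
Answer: $1390$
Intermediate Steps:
$I{\left(M \right)} = 1$
$f{\left(p \right)} = 8 p$ ($f{\left(p \right)} = p 8 = 8 p$)
$\left(o + f{\left(36 \right)}\right) + I{\left(-43 \right)} = \left(1101 + 8 \cdot 36\right) + 1 = \left(1101 + 288\right) + 1 = 1389 + 1 = 1390$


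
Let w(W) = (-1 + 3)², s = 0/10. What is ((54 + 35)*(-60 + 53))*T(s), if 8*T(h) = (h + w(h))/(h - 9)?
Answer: 623/18 ≈ 34.611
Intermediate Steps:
s = 0 (s = 0*(⅒) = 0)
w(W) = 4 (w(W) = 2² = 4)
T(h) = (4 + h)/(8*(-9 + h)) (T(h) = ((h + 4)/(h - 9))/8 = ((4 + h)/(-9 + h))/8 = (4 + h)/(8*(-9 + h)))
((54 + 35)*(-60 + 53))*T(s) = ((54 + 35)*(-60 + 53))*((4 + 0)/(8*(-9 + 0))) = (89*(-7))*((⅛)*4/(-9)) = -623*(-1)*4/(8*9) = -623*(-1/18) = 623/18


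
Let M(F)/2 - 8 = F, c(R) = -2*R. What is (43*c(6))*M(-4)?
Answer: -4128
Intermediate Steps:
M(F) = 16 + 2*F
(43*c(6))*M(-4) = (43*(-2*6))*(16 + 2*(-4)) = (43*(-12))*(16 - 8) = -516*8 = -4128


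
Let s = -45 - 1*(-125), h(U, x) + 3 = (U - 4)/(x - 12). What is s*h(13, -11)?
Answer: -6240/23 ≈ -271.30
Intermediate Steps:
h(U, x) = -3 + (-4 + U)/(-12 + x) (h(U, x) = -3 + (U - 4)/(x - 12) = -3 + (-4 + U)/(-12 + x))
s = 80 (s = -45 + 125 = 80)
s*h(13, -11) = 80*((32 + 13 - 3*(-11))/(-12 - 11)) = 80*((32 + 13 + 33)/(-23)) = 80*(-1/23*78) = 80*(-78/23) = -6240/23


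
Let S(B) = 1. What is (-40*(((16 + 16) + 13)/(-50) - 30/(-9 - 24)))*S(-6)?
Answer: -4/11 ≈ -0.36364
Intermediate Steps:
(-40*(((16 + 16) + 13)/(-50) - 30/(-9 - 24)))*S(-6) = -40*(((16 + 16) + 13)/(-50) - 30/(-9 - 24))*1 = -40*((32 + 13)*(-1/50) - 30/(-33))*1 = -40*(45*(-1/50) - 30*(-1/33))*1 = -40*(-9/10 + 10/11)*1 = -40*1/110*1 = -4/11*1 = -4/11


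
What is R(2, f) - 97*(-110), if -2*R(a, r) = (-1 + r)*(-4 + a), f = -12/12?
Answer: 10668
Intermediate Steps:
f = -1 (f = -12*1/12 = -1)
R(a, r) = -(-1 + r)*(-4 + a)/2
R(2, f) - 97*(-110) = (-2 + (½)*2 + 2*(-1) - ½*2*(-1)) - 97*(-110) = (-2 + 1 - 2 + 1) + 10670 = -2 + 10670 = 10668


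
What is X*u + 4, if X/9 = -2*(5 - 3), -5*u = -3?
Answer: -88/5 ≈ -17.600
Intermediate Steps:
u = ⅗ (u = -⅕*(-3) = ⅗ ≈ 0.60000)
X = -36 (X = 9*(-2*(5 - 3)) = 9*(-2*2) = 9*(-4) = -36)
X*u + 4 = -36*⅗ + 4 = -108/5 + 4 = -88/5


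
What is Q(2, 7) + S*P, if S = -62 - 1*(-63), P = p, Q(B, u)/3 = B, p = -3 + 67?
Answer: 70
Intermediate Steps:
p = 64
Q(B, u) = 3*B
P = 64
S = 1 (S = -62 + 63 = 1)
Q(2, 7) + S*P = 3*2 + 1*64 = 6 + 64 = 70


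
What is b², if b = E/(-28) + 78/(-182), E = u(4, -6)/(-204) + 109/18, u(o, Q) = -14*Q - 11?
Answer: 117310561/293642496 ≈ 0.39950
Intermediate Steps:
u(o, Q) = -11 - 14*Q
E = 3487/612 (E = (-11 - 14*(-6))/(-204) + 109/18 = (-11 + 84)*(-1/204) + 109*(1/18) = 73*(-1/204) + 109/18 = -73/204 + 109/18 = 3487/612 ≈ 5.6977)
b = -10831/17136 (b = (3487/612)/(-28) + 78/(-182) = (3487/612)*(-1/28) + 78*(-1/182) = -3487/17136 - 3/7 = -10831/17136 ≈ -0.63206)
b² = (-10831/17136)² = 117310561/293642496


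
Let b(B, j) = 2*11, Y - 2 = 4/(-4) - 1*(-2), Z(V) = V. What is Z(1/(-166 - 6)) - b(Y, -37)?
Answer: -3785/172 ≈ -22.006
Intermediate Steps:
Y = 3 (Y = 2 + (4/(-4) - 1*(-2)) = 2 + (4*(-1/4) + 2) = 2 + (-1 + 2) = 2 + 1 = 3)
b(B, j) = 22
Z(1/(-166 - 6)) - b(Y, -37) = 1/(-166 - 6) - 1*22 = 1/(-172) - 22 = -1/172 - 22 = -3785/172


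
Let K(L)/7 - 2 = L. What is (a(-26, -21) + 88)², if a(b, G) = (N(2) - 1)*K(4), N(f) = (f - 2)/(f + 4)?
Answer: 2116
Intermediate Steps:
N(f) = (-2 + f)/(4 + f)
K(L) = 14 + 7*L
a(b, G) = -42 (a(b, G) = ((-2 + 2)/(4 + 2) - 1)*(14 + 7*4) = (0/6 - 1)*(14 + 28) = ((⅙)*0 - 1)*42 = (0 - 1)*42 = -1*42 = -42)
(a(-26, -21) + 88)² = (-42 + 88)² = 46² = 2116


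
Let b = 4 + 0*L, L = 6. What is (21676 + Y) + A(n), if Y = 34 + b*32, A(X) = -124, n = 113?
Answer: 21714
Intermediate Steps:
b = 4 (b = 4 + 0*6 = 4 + 0 = 4)
Y = 162 (Y = 34 + 4*32 = 34 + 128 = 162)
(21676 + Y) + A(n) = (21676 + 162) - 124 = 21838 - 124 = 21714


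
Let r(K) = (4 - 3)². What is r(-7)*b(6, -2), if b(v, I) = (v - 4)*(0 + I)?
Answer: -4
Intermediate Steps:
r(K) = 1 (r(K) = 1² = 1)
b(v, I) = I*(-4 + v) (b(v, I) = (-4 + v)*I = I*(-4 + v))
r(-7)*b(6, -2) = 1*(-2*(-4 + 6)) = 1*(-2*2) = 1*(-4) = -4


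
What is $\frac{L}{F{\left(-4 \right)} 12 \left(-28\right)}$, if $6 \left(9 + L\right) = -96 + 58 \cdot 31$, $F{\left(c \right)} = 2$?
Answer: $- \frac{103}{252} \approx -0.40873$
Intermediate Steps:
$L = \frac{824}{3}$ ($L = -9 + \frac{-96 + 58 \cdot 31}{6} = -9 + \frac{-96 + 1798}{6} = -9 + \frac{1}{6} \cdot 1702 = -9 + \frac{851}{3} = \frac{824}{3} \approx 274.67$)
$\frac{L}{F{\left(-4 \right)} 12 \left(-28\right)} = \frac{824}{3 \cdot 2 \cdot 12 \left(-28\right)} = \frac{824}{3 \cdot 24 \left(-28\right)} = \frac{824}{3 \left(-672\right)} = \frac{824}{3} \left(- \frac{1}{672}\right) = - \frac{103}{252}$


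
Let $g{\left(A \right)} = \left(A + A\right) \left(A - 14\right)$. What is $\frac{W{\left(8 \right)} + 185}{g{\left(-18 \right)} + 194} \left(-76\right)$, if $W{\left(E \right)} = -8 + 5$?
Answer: $- \frac{6916}{673} \approx -10.276$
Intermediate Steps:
$W{\left(E \right)} = -3$
$g{\left(A \right)} = 2 A \left(-14 + A\right)$
$\frac{W{\left(8 \right)} + 185}{g{\left(-18 \right)} + 194} \left(-76\right) = \frac{-3 + 185}{2 \left(-18\right) \left(-14 - 18\right) + 194} \left(-76\right) = \frac{182}{2 \left(-18\right) \left(-32\right) + 194} \left(-76\right) = \frac{182}{1152 + 194} \left(-76\right) = \frac{182}{1346} \left(-76\right) = 182 \cdot \frac{1}{1346} \left(-76\right) = \frac{91}{673} \left(-76\right) = - \frac{6916}{673}$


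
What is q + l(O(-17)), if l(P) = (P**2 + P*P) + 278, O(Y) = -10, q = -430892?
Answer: -430414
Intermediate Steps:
l(P) = 278 + 2*P**2 (l(P) = (P**2 + P**2) + 278 = 2*P**2 + 278 = 278 + 2*P**2)
q + l(O(-17)) = -430892 + (278 + 2*(-10)**2) = -430892 + (278 + 2*100) = -430892 + (278 + 200) = -430892 + 478 = -430414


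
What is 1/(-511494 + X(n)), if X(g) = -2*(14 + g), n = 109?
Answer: -1/511740 ≈ -1.9541e-6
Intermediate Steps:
X(g) = -28 - 2*g
1/(-511494 + X(n)) = 1/(-511494 + (-28 - 2*109)) = 1/(-511494 + (-28 - 218)) = 1/(-511494 - 246) = 1/(-511740) = -1/511740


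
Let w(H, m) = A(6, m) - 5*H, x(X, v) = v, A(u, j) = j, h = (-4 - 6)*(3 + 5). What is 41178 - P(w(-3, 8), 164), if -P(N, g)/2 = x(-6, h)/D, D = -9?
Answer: 370762/9 ≈ 41196.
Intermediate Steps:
h = -80 (h = -10*8 = -80)
w(H, m) = m - 5*H
P(N, g) = -160/9 (P(N, g) = -(-160)/(-9) = -(-160)*(-1)/9 = -2*80/9 = -160/9)
41178 - P(w(-3, 8), 164) = 41178 - 1*(-160/9) = 41178 + 160/9 = 370762/9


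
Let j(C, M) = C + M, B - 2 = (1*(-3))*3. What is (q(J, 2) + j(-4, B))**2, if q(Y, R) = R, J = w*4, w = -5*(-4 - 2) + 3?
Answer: 81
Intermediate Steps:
B = -7 (B = 2 + (1*(-3))*3 = 2 - 3*3 = 2 - 9 = -7)
w = 33 (w = -5*(-6) + 3 = 30 + 3 = 33)
J = 132 (J = 33*4 = 132)
(q(J, 2) + j(-4, B))**2 = (2 + (-4 - 7))**2 = (2 - 11)**2 = (-9)**2 = 81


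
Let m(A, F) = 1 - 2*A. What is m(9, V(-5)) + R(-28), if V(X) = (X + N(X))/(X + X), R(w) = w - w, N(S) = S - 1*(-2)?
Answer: -17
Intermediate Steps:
N(S) = 2 + S (N(S) = S + 2 = 2 + S)
R(w) = 0
V(X) = (2 + 2*X)/(2*X) (V(X) = (X + (2 + X))/(X + X) = (2 + 2*X)/((2*X)) = (2 + 2*X)*(1/(2*X)) = (2 + 2*X)/(2*X))
m(9, V(-5)) + R(-28) = (1 - 2*9) + 0 = (1 - 18) + 0 = -17 + 0 = -17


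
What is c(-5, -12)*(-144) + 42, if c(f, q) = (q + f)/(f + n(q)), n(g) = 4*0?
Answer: -2238/5 ≈ -447.60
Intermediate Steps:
n(g) = 0
c(f, q) = (f + q)/f (c(f, q) = (q + f)/(f + 0) = (f + q)/f)
c(-5, -12)*(-144) + 42 = ((-5 - 12)/(-5))*(-144) + 42 = -1/5*(-17)*(-144) + 42 = (17/5)*(-144) + 42 = -2448/5 + 42 = -2238/5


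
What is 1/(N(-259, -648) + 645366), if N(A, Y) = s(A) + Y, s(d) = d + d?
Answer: 1/644200 ≈ 1.5523e-6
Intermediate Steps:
s(d) = 2*d
N(A, Y) = Y + 2*A (N(A, Y) = 2*A + Y = Y + 2*A)
1/(N(-259, -648) + 645366) = 1/((-648 + 2*(-259)) + 645366) = 1/((-648 - 518) + 645366) = 1/(-1166 + 645366) = 1/644200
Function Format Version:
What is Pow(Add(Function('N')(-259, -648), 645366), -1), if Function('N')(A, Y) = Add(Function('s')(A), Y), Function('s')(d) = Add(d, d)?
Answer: Rational(1, 644200) ≈ 1.5523e-6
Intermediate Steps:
Function('s')(d) = Mul(2, d)
Function('N')(A, Y) = Add(Y, Mul(2, A)) (Function('N')(A, Y) = Add(Mul(2, A), Y) = Add(Y, Mul(2, A)))
Pow(Add(Function('N')(-259, -648), 645366), -1) = Pow(Add(Add(-648, Mul(2, -259)), 645366), -1) = Pow(Add(Add(-648, -518), 645366), -1) = Pow(Add(-1166, 645366), -1) = Pow(644200, -1) = Rational(1, 644200)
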